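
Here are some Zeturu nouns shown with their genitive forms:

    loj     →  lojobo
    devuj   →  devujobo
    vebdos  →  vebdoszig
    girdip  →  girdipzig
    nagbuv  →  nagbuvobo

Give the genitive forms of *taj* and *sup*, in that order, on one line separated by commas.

tajobo, supzig

The pattern is voicing of the final consonant: -zig when the stem ends in a voiceless consonant (*vebdos*, *girdip*); -obo when the stem ends in a voiced consonant (*loj*, *devuj*, *nagbuv*).
*taj*: final consonant = /j/, voiced → -obo → *tajobo*.
*sup*: final consonant = /p/, voiceless → -zig → *supzig*.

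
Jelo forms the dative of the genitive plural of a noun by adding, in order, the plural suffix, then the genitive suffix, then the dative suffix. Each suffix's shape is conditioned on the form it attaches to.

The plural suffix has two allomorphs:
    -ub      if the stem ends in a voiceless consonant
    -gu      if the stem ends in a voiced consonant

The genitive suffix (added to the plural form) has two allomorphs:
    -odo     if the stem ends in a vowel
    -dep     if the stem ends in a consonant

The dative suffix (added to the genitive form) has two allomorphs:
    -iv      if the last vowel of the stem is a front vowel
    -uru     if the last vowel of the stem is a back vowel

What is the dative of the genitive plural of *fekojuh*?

fekojuhubdepiv

Since the final consonant of *fekojuh* is /h/ (voiceless), it takes -ub, giving *fekojuhub*.
The plural form *fekojuhub* — final sound /b/ (a consonant) → -dep → *fekojuhubdep*.
The genitive form *fekojuhubdep*: last vowel = /e/, a front vowel → -iv → *fekojuhubdepiv*.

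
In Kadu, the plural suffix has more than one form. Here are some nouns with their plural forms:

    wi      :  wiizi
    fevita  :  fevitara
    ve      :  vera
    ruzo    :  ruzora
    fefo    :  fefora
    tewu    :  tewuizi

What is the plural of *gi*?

Looking at the last vowel of each stem: -izi when the last vowel of the stem is a high vowel (*wi*, *tewu*); -ra when the last vowel of the stem is a non-high vowel (*fevita*, *ve*, *ruzo*, *fefo*).
*gi* — last vowel /i/ (a high vowel) → -izi → *giizi*.

giizi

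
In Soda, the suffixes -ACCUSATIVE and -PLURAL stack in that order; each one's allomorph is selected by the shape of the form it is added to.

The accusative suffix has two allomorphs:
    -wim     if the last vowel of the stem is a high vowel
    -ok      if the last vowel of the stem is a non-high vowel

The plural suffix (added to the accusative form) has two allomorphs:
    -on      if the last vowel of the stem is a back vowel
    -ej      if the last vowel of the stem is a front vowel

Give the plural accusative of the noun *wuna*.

wunaokon

*wuna* — last vowel /a/ (a non-high vowel) → -ok → *wunaok*.
The accusative form *wunaok* — last vowel /o/ (a back vowel) → -on → *wunaokon*.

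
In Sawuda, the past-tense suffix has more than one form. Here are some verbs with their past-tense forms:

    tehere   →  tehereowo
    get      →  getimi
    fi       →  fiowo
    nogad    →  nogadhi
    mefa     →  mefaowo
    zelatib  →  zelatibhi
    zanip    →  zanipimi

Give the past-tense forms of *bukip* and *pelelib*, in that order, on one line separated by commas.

bukipimi, pelelibhi

The suffix is conditioned by the final sound: -imi when the stem ends in a voiceless consonant (*get*, *zanip*); -hi when the stem ends in a voiced consonant (*nogad*, *zelatib*); -owo when the stem ends in a vowel (*tehere*, *fi*, *mefa*).
*bukip* — final sound /p/ (a voiceless consonant) → -imi → *bukipimi*.
*pelelib* — final sound /b/ (a voiced consonant) → -hi → *pelelibhi*.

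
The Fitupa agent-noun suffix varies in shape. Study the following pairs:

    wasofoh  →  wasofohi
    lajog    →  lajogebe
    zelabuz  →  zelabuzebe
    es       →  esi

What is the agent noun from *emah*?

The suffix is conditioned by the final consonant: -i when the stem ends in a voiceless consonant (*wasofoh*, *es*); -ebe when the stem ends in a voiced consonant (*lajog*, *zelabuz*).
*emah* — final consonant /h/ (voiceless) → -i → *emahi*.

emahi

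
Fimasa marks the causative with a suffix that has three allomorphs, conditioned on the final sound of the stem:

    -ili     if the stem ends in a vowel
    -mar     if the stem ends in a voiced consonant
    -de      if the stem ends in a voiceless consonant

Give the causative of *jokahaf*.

jokahafde

*jokahaf* — final sound /f/ (a voiceless consonant) → -de → *jokahafde*.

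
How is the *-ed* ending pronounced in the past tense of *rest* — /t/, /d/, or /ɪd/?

The stem *rest* ends in /t/ or /d/.
The -ed suffix is realized as /ɪd/ after /t, d/; as /t/ after other voiceless consonants; and as /d/ after other voiced sounds.
So -ed on *rest* is pronounced /ɪd/.

/ɪd/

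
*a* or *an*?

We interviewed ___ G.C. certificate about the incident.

a

The indefinite article is chosen by the initial *sound* of the following word, not its spelling.
The initialism *G.C.* is read letter by letter; the first letter, G, is pronounced /dʒiː/, which begins with a consonant sound.
So the article is *a*: We interviewed a G.C. certificate about the incident.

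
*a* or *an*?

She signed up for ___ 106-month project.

The indefinite article is chosen by the initial *sound* of the following word, not its spelling.
The number *106* is spoken "one hundred …", beginning with /wʌn/ — a consonant sound.
So the article is *a*: She signed up for a 106-month project.

a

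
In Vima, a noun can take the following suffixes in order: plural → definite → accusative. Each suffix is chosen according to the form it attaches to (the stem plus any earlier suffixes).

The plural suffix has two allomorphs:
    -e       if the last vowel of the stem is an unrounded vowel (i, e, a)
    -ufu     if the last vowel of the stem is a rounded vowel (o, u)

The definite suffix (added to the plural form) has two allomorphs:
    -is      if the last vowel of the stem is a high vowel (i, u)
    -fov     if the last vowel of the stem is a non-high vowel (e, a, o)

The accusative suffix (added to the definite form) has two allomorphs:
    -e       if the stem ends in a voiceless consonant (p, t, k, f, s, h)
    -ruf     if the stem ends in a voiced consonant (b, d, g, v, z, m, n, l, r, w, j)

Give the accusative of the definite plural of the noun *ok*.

okufuise

The last vowel of *ok* is /o/, which is a rounded vowel, so the plural suffix is -ufu, giving *okufu*.
Since the last vowel of the plural form *okufu* is /u/ (a high vowel), it takes -is, giving *okufuis*.
The definite form *okufuis* — final consonant /s/ (voiceless) → -e → *okufuise*.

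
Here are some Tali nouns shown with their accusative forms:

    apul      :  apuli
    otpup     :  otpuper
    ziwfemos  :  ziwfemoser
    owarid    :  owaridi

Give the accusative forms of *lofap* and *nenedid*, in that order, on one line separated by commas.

lofaper, nenedidi

The pattern is voicing of the final consonant: -er when the stem ends in a voiceless consonant (*otpup*, *ziwfemos*); -i when the stem ends in a voiced consonant (*apul*, *owarid*).
*lofap*: final consonant = /p/, voiceless → -er → *lofaper*.
*nenedid*: final consonant = /d/, voiced → -i → *nenedidi*.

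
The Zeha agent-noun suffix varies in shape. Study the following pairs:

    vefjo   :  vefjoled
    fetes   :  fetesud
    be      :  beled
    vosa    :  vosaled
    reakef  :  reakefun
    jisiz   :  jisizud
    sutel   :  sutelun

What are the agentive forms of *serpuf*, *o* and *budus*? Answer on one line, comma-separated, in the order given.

Looking at the final sound of each stem: -ud when the stem ends in a sibilant (*fetes*, *jisiz*); -un when the stem ends in a non-sibilant consonant (*reakef*, *sutel*); -led when the stem ends in a vowel (*vefjo*, *be*, *vosa*).
*serpuf* — final sound /f/ (a non-sibilant consonant) → -un → *serpufun*.
*o* — final sound /o/ (a vowel) → -led → *oled*.
The final sound of *budus* is /s/, which is a sibilant, so the suffix is -ud, giving *budusud*.

serpufun, oled, budusud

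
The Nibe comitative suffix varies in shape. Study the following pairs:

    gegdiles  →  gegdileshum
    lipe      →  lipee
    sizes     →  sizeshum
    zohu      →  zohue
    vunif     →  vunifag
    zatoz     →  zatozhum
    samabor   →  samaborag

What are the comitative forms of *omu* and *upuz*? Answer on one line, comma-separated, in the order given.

Looking at the final sound of each stem: -hum when the stem ends in a sibilant (*gegdiles*, *sizes*, *zatoz*); -ag when the stem ends in a non-sibilant consonant (*vunif*, *samabor*); -e when the stem ends in a vowel (*lipe*, *zohu*).
*omu*: final sound = /u/, a vowel → -e → *omue*.
*upuz* — final sound /z/ (a sibilant) → -hum → *upuzhum*.

omue, upuzhum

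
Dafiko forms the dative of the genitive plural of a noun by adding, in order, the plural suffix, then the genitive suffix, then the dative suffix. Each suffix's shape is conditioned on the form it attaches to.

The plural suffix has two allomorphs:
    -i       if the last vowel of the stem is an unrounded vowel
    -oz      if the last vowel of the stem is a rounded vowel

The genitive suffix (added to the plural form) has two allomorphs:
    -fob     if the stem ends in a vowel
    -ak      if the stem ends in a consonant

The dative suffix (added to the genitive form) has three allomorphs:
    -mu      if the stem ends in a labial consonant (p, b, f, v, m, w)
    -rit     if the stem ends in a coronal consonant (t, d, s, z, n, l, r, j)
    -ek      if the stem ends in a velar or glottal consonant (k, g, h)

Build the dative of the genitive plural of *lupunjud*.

lupunjudozakek

*lupunjud* — last vowel /u/ (a rounded vowel) → -oz → *lupunjudoz*.
The plural form *lupunjudoz* — final sound /z/ (a consonant) → -ak → *lupunjudozak*.
The final consonant of the genitive form *lupunjudozak* is /k/, which is velar/glottal, so the dative suffix is -ek, giving *lupunjudozakek*.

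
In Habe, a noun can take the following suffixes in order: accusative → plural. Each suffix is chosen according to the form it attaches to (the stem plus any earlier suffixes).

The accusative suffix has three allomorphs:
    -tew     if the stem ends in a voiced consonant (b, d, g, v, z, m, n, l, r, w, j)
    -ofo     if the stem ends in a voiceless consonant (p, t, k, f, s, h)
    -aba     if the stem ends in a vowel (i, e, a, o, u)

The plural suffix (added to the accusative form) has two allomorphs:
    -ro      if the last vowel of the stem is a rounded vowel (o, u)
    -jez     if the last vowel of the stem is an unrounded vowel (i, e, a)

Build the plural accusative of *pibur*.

piburtewjez

*pibur*: final sound = /r/, a voiced consonant → -tew → *piburtew*.
Since the last vowel of the accusative form *piburtew* is /e/ (an unrounded vowel), it takes -jez, giving *piburtewjez*.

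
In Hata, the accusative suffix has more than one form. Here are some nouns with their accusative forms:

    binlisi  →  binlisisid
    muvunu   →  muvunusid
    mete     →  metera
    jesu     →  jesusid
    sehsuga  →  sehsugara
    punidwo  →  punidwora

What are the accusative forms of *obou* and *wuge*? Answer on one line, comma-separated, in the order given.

obousid, wugera

Looking at the last vowel of each stem: -sid when the last vowel of the stem is a high vowel (*binlisi*, *muvunu*, *jesu*); -ra when the last vowel of the stem is a non-high vowel (*mete*, *sehsuga*, *punidwo*).
The last vowel of *obou* is /u/, which is a high vowel, so the suffix is -sid, giving *obousid*.
*wuge*: last vowel = /e/, a non-high vowel → -ra → *wugera*.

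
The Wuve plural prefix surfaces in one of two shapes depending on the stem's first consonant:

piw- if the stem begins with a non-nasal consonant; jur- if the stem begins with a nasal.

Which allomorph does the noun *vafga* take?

piw-

Since the first consonant of *vafga* is /v/ (non-nasal), it takes piw-.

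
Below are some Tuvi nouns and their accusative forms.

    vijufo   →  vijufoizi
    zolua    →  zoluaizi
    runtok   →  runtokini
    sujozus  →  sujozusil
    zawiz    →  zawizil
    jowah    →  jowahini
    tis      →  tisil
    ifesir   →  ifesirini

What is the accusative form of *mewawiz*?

The pattern is sibilance of the final sound: -il when the stem ends in a sibilant (*sujozus*, *zawiz*, *tis*); -ini when the stem ends in a non-sibilant consonant (*runtok*, *jowah*, *ifesir*); -izi when the stem ends in a vowel (*vijufo*, *zolua*).
*mewawiz*: final sound = /z/, a sibilant → -il → *mewawizil*.

mewawizil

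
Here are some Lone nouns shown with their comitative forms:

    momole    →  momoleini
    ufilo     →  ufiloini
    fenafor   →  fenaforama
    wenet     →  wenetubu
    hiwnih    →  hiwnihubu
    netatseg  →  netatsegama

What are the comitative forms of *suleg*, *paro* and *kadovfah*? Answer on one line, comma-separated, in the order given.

Looking at the final sound of each stem: -ubu when the stem ends in a voiceless consonant (*wenet*, *hiwnih*); -ama when the stem ends in a voiced consonant (*fenafor*, *netatseg*); -ini when the stem ends in a vowel (*momole*, *ufilo*).
*suleg*: final sound = /g/, a voiced consonant → -ama → *sulegama*.
Since the final sound of *paro* is /o/ (a vowel), it takes -ini, giving *paroini*.
The final sound of *kadovfah* is /h/, which is a voiceless consonant, so the suffix is -ubu, giving *kadovfahubu*.

sulegama, paroini, kadovfahubu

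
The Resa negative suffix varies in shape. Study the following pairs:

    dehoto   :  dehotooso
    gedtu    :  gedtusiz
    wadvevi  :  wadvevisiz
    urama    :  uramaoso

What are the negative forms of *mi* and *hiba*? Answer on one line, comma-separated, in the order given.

Looking at the last vowel of each stem: -siz when the last vowel of the stem is a high vowel (*gedtu*, *wadvevi*); -oso when the last vowel of the stem is a non-high vowel (*dehoto*, *urama*).
*mi* — last vowel /i/ (a high vowel) → -siz → *misiz*.
Since the last vowel of *hiba* is /a/ (a non-high vowel), it takes -oso, giving *hibaoso*.

misiz, hibaoso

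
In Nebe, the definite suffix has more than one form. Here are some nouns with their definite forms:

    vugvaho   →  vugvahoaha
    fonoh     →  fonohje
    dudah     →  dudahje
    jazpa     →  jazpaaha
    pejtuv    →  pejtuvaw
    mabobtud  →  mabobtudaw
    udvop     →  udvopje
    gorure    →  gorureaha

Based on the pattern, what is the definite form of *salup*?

salupje

The pattern is voicing of the final sound: -je when the stem ends in a voiceless consonant (*fonoh*, *dudah*, *udvop*); -aw when the stem ends in a voiced consonant (*pejtuv*, *mabobtud*); -aha when the stem ends in a vowel (*vugvaho*, *jazpa*, *gorure*).
*salup* — final sound /p/ (a voiceless consonant) → -je → *salupje*.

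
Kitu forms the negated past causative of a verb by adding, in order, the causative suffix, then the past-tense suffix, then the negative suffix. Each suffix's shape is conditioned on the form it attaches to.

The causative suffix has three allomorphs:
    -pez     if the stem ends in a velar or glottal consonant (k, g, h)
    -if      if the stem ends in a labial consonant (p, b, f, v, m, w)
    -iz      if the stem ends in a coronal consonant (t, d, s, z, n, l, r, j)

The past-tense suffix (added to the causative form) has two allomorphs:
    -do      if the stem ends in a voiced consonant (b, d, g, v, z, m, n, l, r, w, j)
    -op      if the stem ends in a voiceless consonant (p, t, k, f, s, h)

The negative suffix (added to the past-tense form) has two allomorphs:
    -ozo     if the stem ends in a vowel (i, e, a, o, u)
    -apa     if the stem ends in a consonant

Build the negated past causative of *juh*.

Since the final consonant of *juh* is /h/ (velar/glottal), it takes -pez, giving *juhpez*.
Since the final consonant of the causative form *juhpez* is /z/ (voiced), it takes -do, giving *juhpezdo*.
The past-tense form *juhpezdo*: final sound = /o/, a vowel → -ozo → *juhpezdoozo*.

juhpezdoozo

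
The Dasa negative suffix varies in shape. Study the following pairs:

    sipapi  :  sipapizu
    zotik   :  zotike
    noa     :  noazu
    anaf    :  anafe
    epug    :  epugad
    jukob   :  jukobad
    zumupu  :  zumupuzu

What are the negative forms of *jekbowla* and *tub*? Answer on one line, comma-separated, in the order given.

jekbowlazu, tubad

Looking at the final sound of each stem: -e when the stem ends in a voiceless consonant (*zotik*, *anaf*); -ad when the stem ends in a voiced consonant (*epug*, *jukob*); -zu when the stem ends in a vowel (*sipapi*, *noa*, *zumupu*).
Since the final sound of *jekbowla* is /a/ (a vowel), it takes -zu, giving *jekbowlazu*.
Since the final sound of *tub* is /b/ (a voiced consonant), it takes -ad, giving *tubad*.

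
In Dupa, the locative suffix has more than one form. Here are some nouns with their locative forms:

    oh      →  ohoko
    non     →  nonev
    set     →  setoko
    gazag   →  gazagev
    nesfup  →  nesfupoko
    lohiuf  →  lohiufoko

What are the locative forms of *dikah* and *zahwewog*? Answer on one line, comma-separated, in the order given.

dikahoko, zahwewogev

The alternation tracks the final consonant of the stem — -oko when the stem ends in a voiceless consonant (*oh*, *set*, *nesfup*, *lohiuf*); -ev when the stem ends in a voiced consonant (*non*, *gazag*).
*dikah*: final consonant = /h/, voiceless → -oko → *dikahoko*.
The final consonant of *zahwewog* is /g/, which is voiced, so the suffix is -ev, giving *zahwewogev*.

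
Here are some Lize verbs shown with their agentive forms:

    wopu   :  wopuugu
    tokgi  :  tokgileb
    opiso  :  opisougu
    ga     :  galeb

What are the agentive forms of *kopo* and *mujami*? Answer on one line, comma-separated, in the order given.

kopougu, mujamileb

The pattern is rounding harmony: -ugu when the last vowel of the stem is a rounded vowel (*wopu*, *opiso*); -leb when the last vowel of the stem is an unrounded vowel (*tokgi*, *ga*).
*kopo* — last vowel /o/ (a rounded vowel) → -ugu → *kopougu*.
Since the last vowel of *mujami* is /i/ (an unrounded vowel), it takes -leb, giving *mujamileb*.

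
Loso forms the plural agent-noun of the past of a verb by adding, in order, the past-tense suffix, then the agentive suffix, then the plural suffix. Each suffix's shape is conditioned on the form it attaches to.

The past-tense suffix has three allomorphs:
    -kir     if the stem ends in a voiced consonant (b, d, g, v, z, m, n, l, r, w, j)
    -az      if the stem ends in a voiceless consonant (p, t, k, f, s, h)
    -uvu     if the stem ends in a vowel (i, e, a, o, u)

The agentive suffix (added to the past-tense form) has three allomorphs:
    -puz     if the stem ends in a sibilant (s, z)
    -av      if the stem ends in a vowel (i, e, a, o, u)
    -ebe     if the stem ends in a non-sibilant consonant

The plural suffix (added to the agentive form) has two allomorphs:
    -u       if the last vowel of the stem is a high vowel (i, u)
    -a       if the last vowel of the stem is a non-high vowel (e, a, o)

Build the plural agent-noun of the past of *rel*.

*rel*: final sound = /l/, a voiced consonant → -kir → *relkir*.
The final sound of the past-tense form *relkir* is /r/, which is a non-sibilant consonant, so the agentive suffix is -ebe, giving *relkirebe*.
The agentive form *relkirebe* — last vowel /e/ (a non-high vowel) → -a → *relkirebea*.

relkirebea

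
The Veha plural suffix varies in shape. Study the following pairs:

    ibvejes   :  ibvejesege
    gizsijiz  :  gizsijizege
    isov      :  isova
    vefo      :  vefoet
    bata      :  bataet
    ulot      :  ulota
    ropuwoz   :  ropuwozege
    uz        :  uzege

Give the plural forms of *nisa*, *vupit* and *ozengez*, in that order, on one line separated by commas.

nisaet, vupita, ozengezege

The alternation tracks the final sound of the stem — -ege when the stem ends in a sibilant (*ibvejes*, *gizsijiz*, *ropuwoz*, *uz*); -a when the stem ends in a non-sibilant consonant (*isov*, *ulot*); -et when the stem ends in a vowel (*vefo*, *bata*).
*nisa*: final sound = /a/, a vowel → -et → *nisaet*.
*vupit*: final sound = /t/, a non-sibilant consonant → -a → *vupita*.
*ozengez* — final sound /z/ (a sibilant) → -ege → *ozengezege*.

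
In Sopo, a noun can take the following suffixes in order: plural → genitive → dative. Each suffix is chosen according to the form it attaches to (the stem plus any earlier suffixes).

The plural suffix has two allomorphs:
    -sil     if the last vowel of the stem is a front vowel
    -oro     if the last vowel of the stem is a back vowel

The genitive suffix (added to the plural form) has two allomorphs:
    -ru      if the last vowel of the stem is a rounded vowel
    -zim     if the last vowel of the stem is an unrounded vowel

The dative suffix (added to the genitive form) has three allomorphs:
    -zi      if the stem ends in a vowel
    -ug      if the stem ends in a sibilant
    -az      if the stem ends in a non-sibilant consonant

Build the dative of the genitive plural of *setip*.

setipsilzimaz

The last vowel of *setip* is /i/, which is a front vowel, so the plural suffix is -sil, giving *setipsil*.
The plural form *setipsil*: last vowel = /i/, an unrounded vowel → -zim → *setipsilzim*.
The genitive form *setipsilzim* — final sound /m/ (a non-sibilant consonant) → -az → *setipsilzimaz*.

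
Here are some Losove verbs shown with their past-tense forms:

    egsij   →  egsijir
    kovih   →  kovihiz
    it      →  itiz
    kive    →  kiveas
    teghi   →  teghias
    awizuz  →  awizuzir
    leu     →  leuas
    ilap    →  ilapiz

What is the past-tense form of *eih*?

The alternation tracks the final sound of the stem — -iz when the stem ends in a voiceless consonant (*kovih*, *it*, *ilap*); -ir when the stem ends in a voiced consonant (*egsij*, *awizuz*); -as when the stem ends in a vowel (*kive*, *teghi*, *leu*).
Since the final sound of *eih* is /h/ (a voiceless consonant), it takes -iz, giving *eihiz*.

eihiz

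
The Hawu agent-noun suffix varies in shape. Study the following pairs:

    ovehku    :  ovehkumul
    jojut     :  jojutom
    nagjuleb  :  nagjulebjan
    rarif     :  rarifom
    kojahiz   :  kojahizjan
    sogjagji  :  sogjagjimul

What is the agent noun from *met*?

metom

The suffix is conditioned by the final sound: -om when the stem ends in a voiceless consonant (*jojut*, *rarif*); -jan when the stem ends in a voiced consonant (*nagjuleb*, *kojahiz*); -mul when the stem ends in a vowel (*ovehku*, *sogjagji*).
Since the final sound of *met* is /t/ (a voiceless consonant), it takes -om, giving *metom*.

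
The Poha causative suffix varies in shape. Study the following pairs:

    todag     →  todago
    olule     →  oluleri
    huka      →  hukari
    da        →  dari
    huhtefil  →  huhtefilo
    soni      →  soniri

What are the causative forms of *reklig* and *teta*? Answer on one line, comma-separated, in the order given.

rekligo, tetari

The alternation tracks the final sound of the stem — -o when the stem ends in a consonant (*todag*, *huhtefil*); -ri when the stem ends in a vowel (*olule*, *huka*, *da*, *soni*).
*reklig* — final sound /g/ (a consonant) → -o → *rekligo*.
*teta* — final sound /a/ (a vowel) → -ri → *tetari*.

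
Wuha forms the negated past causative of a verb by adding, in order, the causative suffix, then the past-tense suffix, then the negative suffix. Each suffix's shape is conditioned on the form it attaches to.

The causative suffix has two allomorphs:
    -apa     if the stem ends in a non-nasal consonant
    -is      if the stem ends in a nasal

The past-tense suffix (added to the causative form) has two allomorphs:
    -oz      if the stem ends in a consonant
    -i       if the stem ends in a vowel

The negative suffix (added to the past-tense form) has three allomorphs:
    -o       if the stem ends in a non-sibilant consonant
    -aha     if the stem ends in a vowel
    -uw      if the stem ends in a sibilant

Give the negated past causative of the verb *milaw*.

milawapaiaha

The final consonant of *milaw* is /w/, which is non-nasal, so the causative suffix is -apa, giving *milawapa*.
Since the final sound of the causative form *milawapa* is /a/ (a vowel), it takes -i, giving *milawapai*.
Since the final sound of the past-tense form *milawapai* is /i/ (a vowel), it takes -aha, giving *milawapaiaha*.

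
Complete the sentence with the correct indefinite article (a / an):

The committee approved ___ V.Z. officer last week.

a

The indefinite article is chosen by the initial *sound* of the following word, not its spelling.
The initialism *V.Z.* is read letter by letter; the first letter, V, is pronounced /viː/, which begins with a consonant sound.
So the article is *a*: The committee approved a V.Z. officer last week.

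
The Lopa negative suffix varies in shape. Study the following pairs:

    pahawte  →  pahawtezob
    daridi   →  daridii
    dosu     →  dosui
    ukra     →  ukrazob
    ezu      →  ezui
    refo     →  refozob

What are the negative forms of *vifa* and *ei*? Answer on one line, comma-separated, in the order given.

vifazob, eii

The pattern is height harmony: -i when the last vowel of the stem is a high vowel (*daridi*, *dosu*, *ezu*); -zob when the last vowel of the stem is a non-high vowel (*pahawte*, *ukra*, *refo*).
*vifa*: last vowel = /a/, a non-high vowel → -zob → *vifazob*.
Since the last vowel of *ei* is /i/ (a high vowel), it takes -i, giving *eii*.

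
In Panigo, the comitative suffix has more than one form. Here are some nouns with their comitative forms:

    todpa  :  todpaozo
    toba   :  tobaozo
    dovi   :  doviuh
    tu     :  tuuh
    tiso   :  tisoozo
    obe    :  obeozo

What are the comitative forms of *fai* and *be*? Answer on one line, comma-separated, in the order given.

Looking at the last vowel of each stem: -uh when the last vowel of the stem is a high vowel (*dovi*, *tu*); -ozo when the last vowel of the stem is a non-high vowel (*todpa*, *toba*, *tiso*, *obe*).
The last vowel of *fai* is /i/, which is a high vowel, so the suffix is -uh, giving *faiuh*.
Since the last vowel of *be* is /e/ (a non-high vowel), it takes -ozo, giving *beozo*.

faiuh, beozo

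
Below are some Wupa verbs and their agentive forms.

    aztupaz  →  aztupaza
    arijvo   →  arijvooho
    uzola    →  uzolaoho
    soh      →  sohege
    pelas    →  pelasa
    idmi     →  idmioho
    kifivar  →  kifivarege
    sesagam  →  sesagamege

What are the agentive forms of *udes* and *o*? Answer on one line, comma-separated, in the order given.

udesa, ooho

The suffix is conditioned by the final sound: -a when the stem ends in a sibilant (*aztupaz*, *pelas*); -ege when the stem ends in a non-sibilant consonant (*soh*, *kifivar*, *sesagam*); -oho when the stem ends in a vowel (*arijvo*, *uzola*, *idmi*).
The final sound of *udes* is /s/, which is a sibilant, so the suffix is -a, giving *udesa*.
*o*: final sound = /o/, a vowel → -oho → *ooho*.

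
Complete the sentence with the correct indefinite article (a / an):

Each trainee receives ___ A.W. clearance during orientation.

The indefinite article is chosen by the initial *sound* of the following word, not its spelling.
The initialism *A.W.* is read letter by letter; the first letter, A, is pronounced /eɪ/, which begins with a vowel sound.
So the article is *an*: Each trainee receives an A.W. clearance during orientation.

an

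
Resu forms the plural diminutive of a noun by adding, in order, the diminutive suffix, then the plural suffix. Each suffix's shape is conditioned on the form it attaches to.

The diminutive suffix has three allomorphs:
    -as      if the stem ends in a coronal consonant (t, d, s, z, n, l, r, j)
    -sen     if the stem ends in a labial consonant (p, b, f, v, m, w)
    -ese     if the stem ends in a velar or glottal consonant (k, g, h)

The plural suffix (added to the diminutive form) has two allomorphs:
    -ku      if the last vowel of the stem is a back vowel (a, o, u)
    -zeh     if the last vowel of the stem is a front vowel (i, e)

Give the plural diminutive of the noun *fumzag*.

fumzagesezeh

Since the final consonant of *fumzag* is /g/ (velar/glottal), it takes -ese, giving *fumzagese*.
The diminutive form *fumzagese* — last vowel /e/ (a front vowel) → -zeh → *fumzagesezeh*.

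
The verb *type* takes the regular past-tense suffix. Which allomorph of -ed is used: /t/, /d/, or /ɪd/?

/t/

The stem *type* ends in a voiceless consonant other than /t/.
The -ed suffix is realized as /ɪd/ after /t, d/; as /t/ after other voiceless consonants; and as /d/ after other voiced sounds.
So -ed on *type* is pronounced /t/.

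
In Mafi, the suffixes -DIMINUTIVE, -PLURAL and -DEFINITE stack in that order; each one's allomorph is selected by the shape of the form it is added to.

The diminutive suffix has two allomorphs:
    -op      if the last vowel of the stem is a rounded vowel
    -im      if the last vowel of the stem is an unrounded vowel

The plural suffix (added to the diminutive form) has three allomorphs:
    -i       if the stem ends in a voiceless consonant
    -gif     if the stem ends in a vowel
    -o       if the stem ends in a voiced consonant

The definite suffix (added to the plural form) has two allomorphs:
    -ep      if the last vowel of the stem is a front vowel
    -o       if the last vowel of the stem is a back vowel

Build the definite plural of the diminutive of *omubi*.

Since the last vowel of *omubi* is /i/ (an unrounded vowel), it takes -im, giving *omubiim*.
The final sound of the diminutive form *omubiim* is /m/, which is a voiced consonant, so the plural suffix is -o, giving *omubiimo*.
The last vowel of the plural form *omubiimo* is /o/, which is a back vowel, so the definite suffix is -o, giving *omubiimoo*.

omubiimoo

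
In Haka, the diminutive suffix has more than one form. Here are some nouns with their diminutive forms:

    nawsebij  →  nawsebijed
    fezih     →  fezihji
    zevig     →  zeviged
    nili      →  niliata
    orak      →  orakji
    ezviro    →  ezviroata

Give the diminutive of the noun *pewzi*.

The pattern is voicing of the final sound: -ji when the stem ends in a voiceless consonant (*fezih*, *orak*); -ed when the stem ends in a voiced consonant (*nawsebij*, *zevig*); -ata when the stem ends in a vowel (*nili*, *ezviro*).
Since the final sound of *pewzi* is /i/ (a vowel), it takes -ata, giving *pewziata*.

pewziata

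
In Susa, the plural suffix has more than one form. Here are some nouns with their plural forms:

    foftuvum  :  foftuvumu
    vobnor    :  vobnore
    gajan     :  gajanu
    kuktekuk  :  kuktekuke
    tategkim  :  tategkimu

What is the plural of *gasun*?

gasunu

The suffix is conditioned by the final consonant: -u when the stem ends in a nasal (*foftuvum*, *gajan*, *tategkim*); -e when the stem ends in a non-nasal consonant (*vobnor*, *kuktekuk*).
*gasun*: final consonant = /n/, a nasal → -u → *gasunu*.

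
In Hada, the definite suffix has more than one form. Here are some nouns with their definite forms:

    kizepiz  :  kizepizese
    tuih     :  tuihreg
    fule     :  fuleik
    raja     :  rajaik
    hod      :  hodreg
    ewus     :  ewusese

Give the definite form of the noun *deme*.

The suffix is conditioned by the final sound: -ese when the stem ends in a sibilant (*kizepiz*, *ewus*); -reg when the stem ends in a non-sibilant consonant (*tuih*, *hod*); -ik when the stem ends in a vowel (*fule*, *raja*).
*deme* — final sound /e/ (a vowel) → -ik → *demeik*.

demeik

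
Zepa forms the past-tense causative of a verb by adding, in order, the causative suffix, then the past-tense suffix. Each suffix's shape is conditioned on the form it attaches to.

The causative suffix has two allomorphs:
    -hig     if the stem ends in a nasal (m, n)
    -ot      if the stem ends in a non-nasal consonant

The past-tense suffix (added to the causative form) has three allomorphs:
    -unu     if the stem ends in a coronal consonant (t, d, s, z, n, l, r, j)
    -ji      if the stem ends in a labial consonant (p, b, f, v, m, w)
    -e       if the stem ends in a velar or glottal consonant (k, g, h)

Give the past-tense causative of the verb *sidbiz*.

Since the final consonant of *sidbiz* is /z/ (non-nasal), it takes -ot, giving *sidbizot*.
The causative form *sidbizot* — final consonant /t/ (coronal) → -unu → *sidbizotunu*.

sidbizotunu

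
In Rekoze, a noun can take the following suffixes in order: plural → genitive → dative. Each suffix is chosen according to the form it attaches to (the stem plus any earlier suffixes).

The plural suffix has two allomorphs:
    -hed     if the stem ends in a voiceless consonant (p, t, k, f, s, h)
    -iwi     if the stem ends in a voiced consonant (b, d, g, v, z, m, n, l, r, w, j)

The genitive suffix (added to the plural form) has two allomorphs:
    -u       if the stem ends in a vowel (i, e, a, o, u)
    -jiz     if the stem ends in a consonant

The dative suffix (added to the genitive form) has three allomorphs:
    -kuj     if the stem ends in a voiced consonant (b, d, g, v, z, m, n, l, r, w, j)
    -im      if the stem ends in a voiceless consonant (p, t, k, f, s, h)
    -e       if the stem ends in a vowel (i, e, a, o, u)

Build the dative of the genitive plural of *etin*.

etiniwiue

The final consonant of *etin* is /n/, which is voiced, so the plural suffix is -iwi, giving *etiniwi*.
The final sound of the plural form *etiniwi* is /i/, which is a vowel, so the genitive suffix is -u, giving *etiniwiu*.
The final sound of the genitive form *etiniwiu* is /u/, which is a vowel, so the dative suffix is -e, giving *etiniwiue*.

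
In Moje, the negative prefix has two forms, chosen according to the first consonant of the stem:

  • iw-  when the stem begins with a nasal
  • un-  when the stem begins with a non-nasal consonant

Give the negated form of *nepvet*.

iwnepvet

*nepvet* — first consonant /n/ (a nasal) → iw- → *iwnepvet*.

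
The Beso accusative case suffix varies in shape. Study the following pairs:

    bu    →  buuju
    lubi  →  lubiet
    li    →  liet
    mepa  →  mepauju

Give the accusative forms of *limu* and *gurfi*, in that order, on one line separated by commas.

The pattern is front/back vowel harmony: -et when the last vowel of the stem is a front vowel (*lubi*, *li*); -uju when the last vowel of the stem is a back vowel (*bu*, *mepa*).
*limu*: last vowel = /u/, a back vowel → -uju → *limuuju*.
The last vowel of *gurfi* is /i/, which is a front vowel, so the suffix is -et, giving *gurfiet*.

limuuju, gurfiet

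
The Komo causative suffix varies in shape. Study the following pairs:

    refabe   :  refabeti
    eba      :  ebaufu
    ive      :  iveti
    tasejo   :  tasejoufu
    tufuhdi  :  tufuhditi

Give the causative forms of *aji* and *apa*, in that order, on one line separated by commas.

The pattern is front/back vowel harmony: -ti when the last vowel of the stem is a front vowel (*refabe*, *ive*, *tufuhdi*); -ufu when the last vowel of the stem is a back vowel (*eba*, *tasejo*).
Since the last vowel of *aji* is /i/ (a front vowel), it takes -ti, giving *ajiti*.
*apa*: last vowel = /a/, a back vowel → -ufu → *apaufu*.

ajiti, apaufu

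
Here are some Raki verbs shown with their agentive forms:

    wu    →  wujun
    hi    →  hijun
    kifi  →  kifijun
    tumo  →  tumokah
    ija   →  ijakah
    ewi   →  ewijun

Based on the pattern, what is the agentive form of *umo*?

The pattern is height harmony: -jun when the last vowel of the stem is a high vowel (*wu*, *hi*, *kifi*, *ewi*); -kah when the last vowel of the stem is a non-high vowel (*tumo*, *ija*).
*umo* — last vowel /o/ (a non-high vowel) → -kah → *umokah*.

umokah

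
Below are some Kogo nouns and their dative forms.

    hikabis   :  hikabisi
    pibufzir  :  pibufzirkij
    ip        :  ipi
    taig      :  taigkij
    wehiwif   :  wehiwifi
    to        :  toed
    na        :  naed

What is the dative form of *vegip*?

The pattern is voicing of the final sound: -i when the stem ends in a voiceless consonant (*hikabis*, *ip*, *wehiwif*); -kij when the stem ends in a voiced consonant (*pibufzir*, *taig*); -ed when the stem ends in a vowel (*to*, *na*).
*vegip*: final sound = /p/, a voiceless consonant → -i → *vegipi*.

vegipi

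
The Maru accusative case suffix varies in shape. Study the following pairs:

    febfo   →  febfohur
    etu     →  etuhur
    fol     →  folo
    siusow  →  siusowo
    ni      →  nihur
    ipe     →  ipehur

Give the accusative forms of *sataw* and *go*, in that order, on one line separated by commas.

satawo, gohur

Looking at the final sound of each stem: -o when the stem ends in a consonant (*fol*, *siusow*); -hur when the stem ends in a vowel (*febfo*, *etu*, *ni*, *ipe*).
The final sound of *sataw* is /w/, which is a consonant, so the suffix is -o, giving *satawo*.
The final sound of *go* is /o/, which is a vowel, so the suffix is -hur, giving *gohur*.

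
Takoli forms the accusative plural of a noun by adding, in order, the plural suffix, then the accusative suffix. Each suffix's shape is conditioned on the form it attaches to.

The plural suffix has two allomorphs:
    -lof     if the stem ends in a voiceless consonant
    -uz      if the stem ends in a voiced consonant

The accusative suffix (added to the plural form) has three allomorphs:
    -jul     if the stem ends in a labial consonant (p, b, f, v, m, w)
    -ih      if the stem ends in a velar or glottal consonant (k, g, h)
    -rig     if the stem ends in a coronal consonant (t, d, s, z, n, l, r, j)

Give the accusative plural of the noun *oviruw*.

oviruwuzrig

The final consonant of *oviruw* is /w/, which is voiced, so the plural suffix is -uz, giving *oviruwuz*.
Since the final consonant of the plural form *oviruwuz* is /z/ (coronal), it takes -rig, giving *oviruwuzrig*.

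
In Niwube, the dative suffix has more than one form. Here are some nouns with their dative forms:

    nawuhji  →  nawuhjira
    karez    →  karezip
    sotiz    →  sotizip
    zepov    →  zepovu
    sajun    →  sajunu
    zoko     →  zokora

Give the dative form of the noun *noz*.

nozip

The alternation tracks the final sound of the stem — -ip when the stem ends in a sibilant (*karez*, *sotiz*); -u when the stem ends in a non-sibilant consonant (*zepov*, *sajun*); -ra when the stem ends in a vowel (*nawuhji*, *zoko*).
*noz* — final sound /z/ (a sibilant) → -ip → *nozip*.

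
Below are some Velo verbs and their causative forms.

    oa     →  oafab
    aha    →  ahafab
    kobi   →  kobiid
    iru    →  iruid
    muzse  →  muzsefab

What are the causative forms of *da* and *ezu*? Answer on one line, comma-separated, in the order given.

The suffix is conditioned by the last vowel: -id when the last vowel of the stem is a high vowel (*kobi*, *iru*); -fab when the last vowel of the stem is a non-high vowel (*oa*, *aha*, *muzse*).
*da*: last vowel = /a/, a non-high vowel → -fab → *dafab*.
*ezu* — last vowel /u/ (a high vowel) → -id → *ezuid*.

dafab, ezuid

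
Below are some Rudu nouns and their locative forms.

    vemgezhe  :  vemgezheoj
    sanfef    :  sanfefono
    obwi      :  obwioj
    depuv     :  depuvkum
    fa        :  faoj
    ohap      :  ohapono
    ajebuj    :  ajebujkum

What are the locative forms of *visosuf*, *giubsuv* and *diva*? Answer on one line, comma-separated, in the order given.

visosufono, giubsuvkum, divaoj

The pattern is voicing of the final sound: -ono when the stem ends in a voiceless consonant (*sanfef*, *ohap*); -kum when the stem ends in a voiced consonant (*depuv*, *ajebuj*); -oj when the stem ends in a vowel (*vemgezhe*, *obwi*, *fa*).
Since the final sound of *visosuf* is /f/ (a voiceless consonant), it takes -ono, giving *visosufono*.
Since the final sound of *giubsuv* is /v/ (a voiced consonant), it takes -kum, giving *giubsuvkum*.
*diva* — final sound /a/ (a vowel) → -oj → *divaoj*.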